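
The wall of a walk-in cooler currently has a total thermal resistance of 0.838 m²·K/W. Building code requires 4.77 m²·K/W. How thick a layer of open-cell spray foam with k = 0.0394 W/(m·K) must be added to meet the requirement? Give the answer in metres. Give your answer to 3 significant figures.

ΔR = 4.77 − 0.838 = 3.932 m²·K/W
L = ΔR × k = 3.932 × 0.0394 = 0.1549 m

0.155 m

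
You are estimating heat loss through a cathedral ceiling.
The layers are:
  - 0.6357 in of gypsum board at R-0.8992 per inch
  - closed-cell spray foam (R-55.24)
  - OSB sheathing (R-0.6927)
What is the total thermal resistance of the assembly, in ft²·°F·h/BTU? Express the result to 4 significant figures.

0.6357 × 0.8992 = 0.57162
R_total = 0.57162 + 55.24 + 0.6927 = 56.504 ft²·°F·h/BTU

56.50 ft²·°F·h/BTU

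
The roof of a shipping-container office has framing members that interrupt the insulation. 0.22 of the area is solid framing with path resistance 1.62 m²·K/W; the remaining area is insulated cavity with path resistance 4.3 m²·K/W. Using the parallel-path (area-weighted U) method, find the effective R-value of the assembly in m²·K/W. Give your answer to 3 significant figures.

3.15 m²·K/W

U_eff = 0.78/4.3 + 0.22/1.62 = 0.1814 + 0.1358 = 0.3172
R_eff = 1/U_eff = 3.153 m²·K/W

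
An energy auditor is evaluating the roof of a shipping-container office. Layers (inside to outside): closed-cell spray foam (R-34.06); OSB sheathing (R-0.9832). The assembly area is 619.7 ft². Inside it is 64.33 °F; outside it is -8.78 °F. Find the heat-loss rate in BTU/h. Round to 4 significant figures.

1293 BTU/h

R_total = 34.06 + 0.9832 = 35.043 ft²·°F·h/BTU
Q = A·ΔT/R = 619.7 × (64.33 − (-8.78)) / 35.043 = 1292.9 BTU/h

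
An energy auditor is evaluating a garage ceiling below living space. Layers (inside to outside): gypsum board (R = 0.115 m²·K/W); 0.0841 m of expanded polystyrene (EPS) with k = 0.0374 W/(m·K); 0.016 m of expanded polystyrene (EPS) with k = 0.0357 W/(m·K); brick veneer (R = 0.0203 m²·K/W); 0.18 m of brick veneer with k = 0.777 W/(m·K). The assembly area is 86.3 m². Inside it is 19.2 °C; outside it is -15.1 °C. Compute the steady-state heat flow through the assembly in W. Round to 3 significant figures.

0.0841/0.0374 = 2.249
0.016/0.0357 = 0.4482
0.18/0.777 = 0.2317
R_total = 0.115 + 2.249 + 0.4482 + 0.0203 + 0.2317 = 3.064 m²·K/W
Q = A·ΔT/R = 86.3 × (19.2 − (-15.1)) / 3.064 = 966.1 W

966 W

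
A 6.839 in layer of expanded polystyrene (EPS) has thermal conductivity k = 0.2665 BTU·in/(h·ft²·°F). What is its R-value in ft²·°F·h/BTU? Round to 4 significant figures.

R = L/k = 6.839/0.2665 = 25.662 ft²·°F·h/BTU

25.66 ft²·°F·h/BTU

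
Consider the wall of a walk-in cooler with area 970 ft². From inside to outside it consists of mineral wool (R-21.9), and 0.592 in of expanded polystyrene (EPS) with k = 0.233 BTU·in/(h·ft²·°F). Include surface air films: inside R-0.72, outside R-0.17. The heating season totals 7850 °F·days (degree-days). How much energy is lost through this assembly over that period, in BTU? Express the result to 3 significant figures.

7210000 BTU

0.592/0.233 = 2.541
R_total = 0.72 + 21.9 + 2.541 + 0.17 = 25.33 ft²·°F·h/BTU
E = A × HDD × 24 / R = 970 × 7850 × 24 / 25.33 = 7214000 BTU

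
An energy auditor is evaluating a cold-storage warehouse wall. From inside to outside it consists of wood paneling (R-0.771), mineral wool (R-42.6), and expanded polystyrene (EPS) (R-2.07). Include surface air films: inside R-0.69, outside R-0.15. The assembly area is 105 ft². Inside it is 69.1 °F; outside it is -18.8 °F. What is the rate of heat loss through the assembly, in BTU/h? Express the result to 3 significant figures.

199 BTU/h

R_total = 0.69 + 0.771 + 42.6 + 2.07 + 0.15 = 46.28 ft²·°F·h/BTU
Q = A·ΔT/R = 105 × (69.1 − (-18.8)) / 46.28 = 199.4 BTU/h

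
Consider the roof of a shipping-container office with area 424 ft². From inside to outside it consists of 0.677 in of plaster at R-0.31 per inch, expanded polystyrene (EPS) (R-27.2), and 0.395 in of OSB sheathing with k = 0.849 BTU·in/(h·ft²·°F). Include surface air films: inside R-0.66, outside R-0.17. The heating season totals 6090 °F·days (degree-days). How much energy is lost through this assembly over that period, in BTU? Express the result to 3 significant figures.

0.677 × 0.31 = 0.2099
0.395/0.849 = 0.4653
R_total = 0.66 + 0.2099 + 27.2 + 0.4653 + 0.17 = 28.71 ft²·°F·h/BTU
E = A × HDD × 24 / R = 424 × 6090 × 24 / 28.71 = 2159000 BTU

2160000 BTU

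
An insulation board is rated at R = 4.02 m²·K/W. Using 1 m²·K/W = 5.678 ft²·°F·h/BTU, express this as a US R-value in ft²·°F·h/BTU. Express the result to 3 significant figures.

R_US = 4.02 × 5.678 = 22.83

22.8 ft²·°F·h/BTU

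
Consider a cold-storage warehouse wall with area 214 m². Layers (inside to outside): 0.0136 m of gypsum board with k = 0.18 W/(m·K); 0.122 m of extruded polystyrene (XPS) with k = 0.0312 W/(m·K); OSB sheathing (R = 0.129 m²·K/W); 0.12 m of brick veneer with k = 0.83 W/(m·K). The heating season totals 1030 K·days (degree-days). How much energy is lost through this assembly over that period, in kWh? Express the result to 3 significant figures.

0.0136/0.18 = 0.07556
0.122/0.0312 = 3.91
0.12/0.83 = 0.1446
R_total = 0.07556 + 3.91 + 0.129 + 0.1446 = 4.259 m²·K/W
E = A × HDD × 24 / R / 1000 = 214 × 1030 × 24 / 4.259 / 1000 = 1242 kWh

1240 kWh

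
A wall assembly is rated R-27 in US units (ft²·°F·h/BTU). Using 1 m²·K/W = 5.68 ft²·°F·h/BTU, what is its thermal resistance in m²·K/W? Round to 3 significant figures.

R_SI = 27/5.68 = 4.754

4.75 m²·K/W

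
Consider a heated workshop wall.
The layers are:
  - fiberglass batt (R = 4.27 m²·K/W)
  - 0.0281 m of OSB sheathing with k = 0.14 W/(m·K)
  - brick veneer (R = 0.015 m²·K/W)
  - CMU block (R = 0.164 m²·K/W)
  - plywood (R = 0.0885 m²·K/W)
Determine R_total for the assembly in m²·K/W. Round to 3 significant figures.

0.0281/0.14 = 0.2007
R_total = 4.27 + 0.2007 + 0.015 + 0.164 + 0.0885 = 4.738 m²·K/W

4.74 m²·K/W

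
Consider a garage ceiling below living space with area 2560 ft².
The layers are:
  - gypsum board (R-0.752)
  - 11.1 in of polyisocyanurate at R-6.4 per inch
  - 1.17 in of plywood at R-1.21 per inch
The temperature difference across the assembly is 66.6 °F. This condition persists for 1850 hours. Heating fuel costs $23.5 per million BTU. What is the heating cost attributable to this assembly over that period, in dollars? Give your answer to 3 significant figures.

101 dollars

11.1 × 6.4 = 71.04
1.17 × 1.21 = 1.416
R_total = 0.752 + 71.04 + 1.416 = 73.21 ft²·°F·h/BTU
Q = 2560 × 66.6 / 73.21 = 2329 BTU/h
E = 2329 × 1850 = 4309000 BTU
Cost = 4309000/10⁶ × 23.5 = $101.3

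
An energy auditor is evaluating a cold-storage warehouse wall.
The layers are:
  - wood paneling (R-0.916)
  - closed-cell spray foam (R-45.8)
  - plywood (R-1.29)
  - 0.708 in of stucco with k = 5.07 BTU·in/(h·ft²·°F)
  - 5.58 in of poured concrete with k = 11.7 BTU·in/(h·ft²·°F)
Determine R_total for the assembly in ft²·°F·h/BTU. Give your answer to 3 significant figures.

0.708/5.07 = 0.1396
5.58/11.7 = 0.4769
R_total = 0.916 + 45.8 + 1.29 + 0.1396 + 0.4769 = 48.62 ft²·°F·h/BTU

48.6 ft²·°F·h/BTU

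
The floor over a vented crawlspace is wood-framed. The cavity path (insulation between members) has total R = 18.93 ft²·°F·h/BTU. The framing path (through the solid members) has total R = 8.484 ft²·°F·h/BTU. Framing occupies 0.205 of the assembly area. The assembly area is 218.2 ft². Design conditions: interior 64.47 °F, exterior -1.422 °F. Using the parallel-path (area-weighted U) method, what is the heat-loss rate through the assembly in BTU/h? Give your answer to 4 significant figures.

U_eff = 0.795/18.93 + 0.205/8.484 = 0.041997 + 0.024163 = 0.06616
R_eff = 1/U_eff = 15.115 ft²·°F·h/BTU
Q = 218.2 × (64.47 − (-1.422)) / 15.115 = 951.22 BTU/h

951.2 BTU/h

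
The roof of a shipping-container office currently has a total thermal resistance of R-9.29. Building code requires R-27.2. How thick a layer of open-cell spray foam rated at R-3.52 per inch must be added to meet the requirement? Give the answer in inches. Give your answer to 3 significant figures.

5.09 in

ΔR = 27.2 − 9.29 = 17.91 ft²·°F·h/BTU
L = ΔR / (R/in) = 17.91/3.52 = 5.088 in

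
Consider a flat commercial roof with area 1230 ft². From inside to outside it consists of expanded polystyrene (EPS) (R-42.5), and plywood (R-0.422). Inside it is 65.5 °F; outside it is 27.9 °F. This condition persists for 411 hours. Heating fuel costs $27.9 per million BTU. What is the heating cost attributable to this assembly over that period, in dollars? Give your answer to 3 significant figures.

12.4 dollars

R_total = 42.5 + 0.422 = 42.92 ft²·°F·h/BTU
Q = 1230 × (65.5 − 27.9) / 42.92 = 1077 BTU/h
E = 1077 × 411 = 442800 BTU
Cost = 442800/10⁶ × 27.9 = $12.36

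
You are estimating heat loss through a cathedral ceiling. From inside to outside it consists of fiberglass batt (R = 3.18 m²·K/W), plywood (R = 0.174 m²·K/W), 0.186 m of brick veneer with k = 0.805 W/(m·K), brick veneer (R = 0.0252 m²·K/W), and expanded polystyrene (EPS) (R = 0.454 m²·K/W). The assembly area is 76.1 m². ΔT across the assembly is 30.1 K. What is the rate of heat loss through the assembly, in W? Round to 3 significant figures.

0.186/0.805 = 0.2311
R_total = 3.18 + 0.174 + 0.2311 + 0.0252 + 0.454 = 4.064 m²·K/W
Q = A·ΔT/R = 76.1 × 30.1 / 4.064 = 563.6 W

564 W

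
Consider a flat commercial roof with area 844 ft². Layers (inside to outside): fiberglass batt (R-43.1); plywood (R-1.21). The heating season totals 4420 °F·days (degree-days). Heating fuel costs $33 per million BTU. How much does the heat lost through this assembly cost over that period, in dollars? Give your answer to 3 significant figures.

66.7 dollars

R_total = 43.1 + 1.21 = 44.31 ft²·°F·h/BTU
E = A × HDD × 24 / R = 844 × 4420 × 24 / 44.31 = 2021000 BTU
Cost = 2021000/10⁶ × 33 = $66.68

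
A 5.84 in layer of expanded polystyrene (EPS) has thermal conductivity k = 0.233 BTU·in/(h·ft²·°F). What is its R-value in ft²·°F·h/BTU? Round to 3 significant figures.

R = L/k = 5.84/0.233 = 25.06 ft²·°F·h/BTU

25.1 ft²·°F·h/BTU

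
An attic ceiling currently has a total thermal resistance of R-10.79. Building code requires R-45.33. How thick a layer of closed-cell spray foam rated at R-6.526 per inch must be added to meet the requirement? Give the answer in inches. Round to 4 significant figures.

ΔR = 45.33 − 10.79 = 34.54 ft²·°F·h/BTU
L = ΔR / (R/in) = 34.54/6.526 = 5.2927 in

5.293 in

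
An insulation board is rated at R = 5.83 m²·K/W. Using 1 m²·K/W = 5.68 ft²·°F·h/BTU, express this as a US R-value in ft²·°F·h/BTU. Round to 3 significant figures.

R_US = 5.83 × 5.68 = 33.11

33.1 ft²·°F·h/BTU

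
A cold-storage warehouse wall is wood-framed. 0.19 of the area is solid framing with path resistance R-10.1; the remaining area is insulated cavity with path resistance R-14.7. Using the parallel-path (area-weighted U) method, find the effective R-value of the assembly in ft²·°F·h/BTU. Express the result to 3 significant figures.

U_eff = 0.81/14.7 + 0.19/10.1 = 0.0551 + 0.01881 = 0.07391
R_eff = 1/U_eff = 13.53 ft²·°F·h/BTU

13.5 ft²·°F·h/BTU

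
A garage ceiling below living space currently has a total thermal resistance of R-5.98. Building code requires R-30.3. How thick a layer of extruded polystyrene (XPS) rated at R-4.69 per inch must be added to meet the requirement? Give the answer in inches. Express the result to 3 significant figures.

5.19 in

ΔR = 30.3 − 5.98 = 24.32 ft²·°F·h/BTU
L = ΔR / (R/in) = 24.32/4.69 = 5.186 in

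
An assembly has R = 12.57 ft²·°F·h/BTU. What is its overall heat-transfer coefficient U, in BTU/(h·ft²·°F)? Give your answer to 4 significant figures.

0.07955 BTU/(h·ft²·°F)

U = 1/R = 1/12.57 = 0.079554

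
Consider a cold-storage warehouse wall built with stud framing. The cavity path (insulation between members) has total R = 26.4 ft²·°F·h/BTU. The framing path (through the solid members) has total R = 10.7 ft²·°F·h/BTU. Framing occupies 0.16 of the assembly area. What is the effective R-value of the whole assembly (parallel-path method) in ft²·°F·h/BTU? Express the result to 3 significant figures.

21.4 ft²·°F·h/BTU

U_eff = 0.84/26.4 + 0.16/10.7 = 0.03182 + 0.01495 = 0.04677
R_eff = 1/U_eff = 21.38 ft²·°F·h/BTU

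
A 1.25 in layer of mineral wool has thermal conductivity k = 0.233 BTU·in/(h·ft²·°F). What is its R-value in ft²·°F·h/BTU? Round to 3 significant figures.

R = L/k = 1.25/0.233 = 5.365 ft²·°F·h/BTU

5.36 ft²·°F·h/BTU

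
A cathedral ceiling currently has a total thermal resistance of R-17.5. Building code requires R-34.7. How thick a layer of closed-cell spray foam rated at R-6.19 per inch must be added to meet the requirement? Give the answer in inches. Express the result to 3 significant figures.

ΔR = 34.7 − 17.5 = 17.2 ft²·°F·h/BTU
L = ΔR / (R/in) = 17.2/6.19 = 2.779 in

2.78 in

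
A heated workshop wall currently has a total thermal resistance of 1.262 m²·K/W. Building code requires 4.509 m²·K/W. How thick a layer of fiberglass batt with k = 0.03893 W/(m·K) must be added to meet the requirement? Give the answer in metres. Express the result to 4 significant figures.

ΔR = 4.509 − 1.262 = 3.247 m²·K/W
L = ΔR × k = 3.247 × 0.03893 = 0.12641 m

0.1264 m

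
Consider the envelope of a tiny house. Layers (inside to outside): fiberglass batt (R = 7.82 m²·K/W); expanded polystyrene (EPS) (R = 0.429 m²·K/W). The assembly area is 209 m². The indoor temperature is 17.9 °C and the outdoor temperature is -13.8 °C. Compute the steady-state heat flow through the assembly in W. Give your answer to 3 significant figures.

R_total = 7.82 + 0.429 = 8.249 m²·K/W
Q = A·ΔT/R = 209 × (17.9 − (-13.8)) / 8.249 = 803.2 W

803 W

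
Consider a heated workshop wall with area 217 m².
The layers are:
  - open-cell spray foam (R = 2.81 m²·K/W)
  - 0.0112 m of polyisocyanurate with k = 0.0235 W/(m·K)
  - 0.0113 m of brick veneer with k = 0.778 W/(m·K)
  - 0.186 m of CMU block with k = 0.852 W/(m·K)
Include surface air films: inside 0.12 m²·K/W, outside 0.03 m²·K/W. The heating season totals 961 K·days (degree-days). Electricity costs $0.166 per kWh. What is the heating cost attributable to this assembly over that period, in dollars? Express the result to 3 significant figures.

226 dollars

0.0112/0.0235 = 0.4766
0.0113/0.778 = 0.01452
0.186/0.852 = 0.2183
R_total = 0.12 + 2.81 + 0.4766 + 0.01452 + 0.2183 + 0.03 = 3.669 m²·K/W
E = A × HDD × 24 / R / 1000 = 217 × 961 × 24 / 3.669 / 1000 = 1364 kWh
Cost = 1364 × 0.166 = $226.4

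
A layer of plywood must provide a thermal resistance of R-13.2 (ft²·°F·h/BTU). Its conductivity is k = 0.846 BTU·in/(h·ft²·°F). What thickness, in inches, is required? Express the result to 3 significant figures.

11.2 in

L = R × k = 13.2 × 0.846 = 11.17 in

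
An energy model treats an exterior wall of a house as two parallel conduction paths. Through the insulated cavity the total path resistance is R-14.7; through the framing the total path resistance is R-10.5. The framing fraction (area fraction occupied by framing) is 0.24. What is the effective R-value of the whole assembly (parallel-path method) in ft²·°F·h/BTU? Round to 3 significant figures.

U_eff = 0.76/14.7 + 0.24/10.5 = 0.0517 + 0.02286 = 0.07456
R_eff = 1/U_eff = 13.41 ft²·°F·h/BTU

13.4 ft²·°F·h/BTU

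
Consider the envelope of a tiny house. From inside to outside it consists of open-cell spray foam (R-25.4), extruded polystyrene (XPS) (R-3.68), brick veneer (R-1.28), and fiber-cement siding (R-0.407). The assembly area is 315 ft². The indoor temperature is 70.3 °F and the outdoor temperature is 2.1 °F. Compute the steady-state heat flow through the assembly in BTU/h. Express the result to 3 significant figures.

R_total = 25.4 + 3.68 + 1.28 + 0.407 = 30.77 ft²·°F·h/BTU
Q = A·ΔT/R = 315 × (70.3 − 2.1) / 30.77 = 698.2 BTU/h

698 BTU/h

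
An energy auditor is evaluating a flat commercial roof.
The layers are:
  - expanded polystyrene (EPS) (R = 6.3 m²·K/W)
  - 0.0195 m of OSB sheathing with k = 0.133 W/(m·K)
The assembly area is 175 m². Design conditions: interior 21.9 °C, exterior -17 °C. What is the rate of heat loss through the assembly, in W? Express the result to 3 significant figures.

1060 W

0.0195/0.133 = 0.1466
R_total = 6.3 + 0.1466 = 6.447 m²·K/W
Q = A·ΔT/R = 175 × (21.9 − (-17)) / 6.447 = 1056 W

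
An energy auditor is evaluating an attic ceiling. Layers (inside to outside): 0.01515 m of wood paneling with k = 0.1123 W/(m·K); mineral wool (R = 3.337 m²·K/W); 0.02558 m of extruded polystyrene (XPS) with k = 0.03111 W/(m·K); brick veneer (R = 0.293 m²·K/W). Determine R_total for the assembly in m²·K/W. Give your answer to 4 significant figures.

4.587 m²·K/W

0.01515/0.1123 = 0.13491
0.02558/0.03111 = 0.82224
R_total = 0.13491 + 3.337 + 0.82224 + 0.293 = 4.5872 m²·K/W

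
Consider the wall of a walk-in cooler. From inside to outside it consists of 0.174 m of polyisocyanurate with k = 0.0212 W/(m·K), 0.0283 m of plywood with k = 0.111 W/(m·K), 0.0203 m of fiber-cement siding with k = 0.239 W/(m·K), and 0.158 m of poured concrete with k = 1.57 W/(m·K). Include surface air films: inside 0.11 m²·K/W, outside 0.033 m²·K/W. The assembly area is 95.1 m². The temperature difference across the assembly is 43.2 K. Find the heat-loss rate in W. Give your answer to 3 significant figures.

467 W

0.174/0.0212 = 8.208
0.0283/0.111 = 0.255
0.0203/0.239 = 0.08494
0.158/1.57 = 0.1006
R_total = 0.11 + 8.208 + 0.255 + 0.08494 + 0.1006 + 0.033 = 8.791 m²·K/W
Q = A·ΔT/R = 95.1 × 43.2 / 8.791 = 467.3 W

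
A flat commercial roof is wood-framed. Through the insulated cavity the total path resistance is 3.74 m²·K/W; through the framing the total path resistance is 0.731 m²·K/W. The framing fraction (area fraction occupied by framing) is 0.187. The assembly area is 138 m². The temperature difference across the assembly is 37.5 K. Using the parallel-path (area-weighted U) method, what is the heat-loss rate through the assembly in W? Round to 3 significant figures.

2450 W

U_eff = 0.813/3.74 + 0.187/0.731 = 0.2174 + 0.2558 = 0.4732
R_eff = 1/U_eff = 2.113 m²·K/W
Q = 138 × 37.5 / 2.113 = 2449 W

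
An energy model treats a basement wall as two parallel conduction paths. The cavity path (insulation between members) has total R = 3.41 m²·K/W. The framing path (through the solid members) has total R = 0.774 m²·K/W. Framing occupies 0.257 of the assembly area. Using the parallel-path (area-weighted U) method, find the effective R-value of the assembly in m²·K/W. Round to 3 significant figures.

U_eff = 0.743/3.41 + 0.257/0.774 = 0.2179 + 0.332 = 0.5499
R_eff = 1/U_eff = 1.818 m²·K/W

1.82 m²·K/W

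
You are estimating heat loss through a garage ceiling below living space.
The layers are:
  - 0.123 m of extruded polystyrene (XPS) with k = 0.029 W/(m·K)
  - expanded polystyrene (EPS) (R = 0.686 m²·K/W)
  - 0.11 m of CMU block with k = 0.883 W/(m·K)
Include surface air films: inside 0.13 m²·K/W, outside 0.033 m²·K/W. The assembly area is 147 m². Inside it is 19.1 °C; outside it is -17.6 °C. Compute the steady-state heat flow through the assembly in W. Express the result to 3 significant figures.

0.123/0.029 = 4.241
0.11/0.883 = 0.1246
R_total = 0.13 + 4.241 + 0.686 + 0.1246 + 0.033 = 5.215 m²·K/W
Q = A·ΔT/R = 147 × (19.1 − (-17.6)) / 5.215 = 1035 W

1030 W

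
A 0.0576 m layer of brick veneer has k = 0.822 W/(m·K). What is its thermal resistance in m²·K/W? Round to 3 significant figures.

0.0701 m²·K/W

R = L/k = 0.0576/0.822 = 0.07007 m²·K/W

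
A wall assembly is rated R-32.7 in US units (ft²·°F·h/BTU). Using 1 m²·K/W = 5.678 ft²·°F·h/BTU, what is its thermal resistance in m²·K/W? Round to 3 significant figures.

R_SI = 32.7/5.678 = 5.759

5.76 m²·K/W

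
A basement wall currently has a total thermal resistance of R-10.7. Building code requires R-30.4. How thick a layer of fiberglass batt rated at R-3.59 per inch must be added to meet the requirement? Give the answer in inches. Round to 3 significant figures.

ΔR = 30.4 − 10.7 = 19.7 ft²·°F·h/BTU
L = ΔR / (R/in) = 19.7/3.59 = 5.487 in

5.49 in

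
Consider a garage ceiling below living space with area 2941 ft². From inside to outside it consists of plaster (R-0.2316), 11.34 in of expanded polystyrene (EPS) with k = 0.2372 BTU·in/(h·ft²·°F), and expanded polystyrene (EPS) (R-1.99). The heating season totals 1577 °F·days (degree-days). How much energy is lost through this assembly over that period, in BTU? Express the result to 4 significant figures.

2225000 BTU

11.34/0.2372 = 47.808
R_total = 0.2316 + 47.808 + 1.99 = 50.029 ft²·°F·h/BTU
E = A × HDD × 24 / R = 2941 × 1577 × 24 / 50.029 = 2224900 BTU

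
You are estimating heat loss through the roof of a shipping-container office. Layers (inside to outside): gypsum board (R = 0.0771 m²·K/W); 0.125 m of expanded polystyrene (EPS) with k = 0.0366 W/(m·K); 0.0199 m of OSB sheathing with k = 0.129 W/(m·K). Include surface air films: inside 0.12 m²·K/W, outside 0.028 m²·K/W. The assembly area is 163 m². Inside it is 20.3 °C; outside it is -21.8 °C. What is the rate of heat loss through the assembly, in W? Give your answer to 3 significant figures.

1810 W

0.125/0.0366 = 3.415
0.0199/0.129 = 0.1543
R_total = 0.12 + 0.0771 + 3.415 + 0.1543 + 0.028 = 3.795 m²·K/W
Q = A·ΔT/R = 163 × (20.3 − (-21.8)) / 3.795 = 1808 W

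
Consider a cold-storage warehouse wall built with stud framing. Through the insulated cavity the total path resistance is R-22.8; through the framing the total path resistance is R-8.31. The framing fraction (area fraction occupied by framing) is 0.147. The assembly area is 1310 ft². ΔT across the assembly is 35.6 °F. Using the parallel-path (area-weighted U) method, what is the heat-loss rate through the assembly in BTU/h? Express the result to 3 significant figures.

U_eff = 0.853/22.8 + 0.147/8.31 = 0.03741 + 0.01769 = 0.0551
R_eff = 1/U_eff = 18.15 ft²·°F·h/BTU
Q = 1310 × 35.6 / 18.15 = 2570 BTU/h

2570 BTU/h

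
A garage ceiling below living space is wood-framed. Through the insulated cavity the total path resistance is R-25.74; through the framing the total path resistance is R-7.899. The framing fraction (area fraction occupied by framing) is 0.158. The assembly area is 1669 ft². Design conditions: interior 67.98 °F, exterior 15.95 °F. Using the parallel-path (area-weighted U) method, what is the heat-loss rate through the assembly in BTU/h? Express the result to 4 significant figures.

4578 BTU/h

U_eff = 0.842/25.74 + 0.158/7.899 = 0.032712 + 0.020003 = 0.052714
R_eff = 1/U_eff = 18.97 ft²·°F·h/BTU
Q = 1669 × (67.98 − 15.95) / 18.97 = 4577.6 BTU/h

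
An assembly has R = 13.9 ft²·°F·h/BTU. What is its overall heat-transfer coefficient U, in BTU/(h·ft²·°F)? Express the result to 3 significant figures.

U = 1/R = 1/13.9 = 0.07194

0.0719 BTU/(h·ft²·°F)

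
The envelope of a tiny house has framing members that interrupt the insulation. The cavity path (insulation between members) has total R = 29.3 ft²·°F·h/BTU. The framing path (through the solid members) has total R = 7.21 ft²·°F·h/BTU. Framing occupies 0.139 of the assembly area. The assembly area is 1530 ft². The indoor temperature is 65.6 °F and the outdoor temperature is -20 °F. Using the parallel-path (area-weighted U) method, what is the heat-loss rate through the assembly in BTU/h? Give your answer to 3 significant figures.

U_eff = 0.861/29.3 + 0.139/7.21 = 0.02939 + 0.01928 = 0.04866
R_eff = 1/U_eff = 20.55 ft²·°F·h/BTU
Q = 1530 × (65.6 − (-20)) / 20.55 = 6373 BTU/h

6370 BTU/h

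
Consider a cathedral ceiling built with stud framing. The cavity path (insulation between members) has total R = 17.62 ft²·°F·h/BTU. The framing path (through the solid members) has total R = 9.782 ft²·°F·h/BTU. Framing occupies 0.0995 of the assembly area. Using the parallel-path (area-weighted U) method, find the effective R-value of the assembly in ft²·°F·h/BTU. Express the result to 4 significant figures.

U_eff = 0.9005/17.62 + 0.0995/9.782 = 0.051107 + 0.010172 = 0.061278
R_eff = 1/U_eff = 16.319 ft²·°F·h/BTU

16.32 ft²·°F·h/BTU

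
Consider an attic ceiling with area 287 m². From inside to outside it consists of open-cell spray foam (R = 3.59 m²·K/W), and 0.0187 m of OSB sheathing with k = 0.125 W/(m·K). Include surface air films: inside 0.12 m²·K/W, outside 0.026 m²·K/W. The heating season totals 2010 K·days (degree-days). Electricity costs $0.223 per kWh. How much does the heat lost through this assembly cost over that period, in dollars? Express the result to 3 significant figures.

795 dollars

0.0187/0.125 = 0.1496
R_total = 0.12 + 3.59 + 0.1496 + 0.026 = 3.886 m²·K/W
E = A × HDD × 24 / R / 1000 = 287 × 2010 × 24 / 3.886 / 1000 = 3563 kWh
Cost = 3563 × 0.223 = $794.6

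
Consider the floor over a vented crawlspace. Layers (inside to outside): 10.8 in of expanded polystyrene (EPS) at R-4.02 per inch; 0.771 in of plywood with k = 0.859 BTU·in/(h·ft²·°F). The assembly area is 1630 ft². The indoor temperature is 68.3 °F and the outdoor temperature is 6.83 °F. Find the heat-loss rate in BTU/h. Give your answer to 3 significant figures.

2260 BTU/h

10.8 × 4.02 = 43.42
0.771/0.859 = 0.8976
R_total = 43.42 + 0.8976 = 44.31 ft²·°F·h/BTU
Q = A·ΔT/R = 1630 × (68.3 − 6.83) / 44.31 = 2261 BTU/h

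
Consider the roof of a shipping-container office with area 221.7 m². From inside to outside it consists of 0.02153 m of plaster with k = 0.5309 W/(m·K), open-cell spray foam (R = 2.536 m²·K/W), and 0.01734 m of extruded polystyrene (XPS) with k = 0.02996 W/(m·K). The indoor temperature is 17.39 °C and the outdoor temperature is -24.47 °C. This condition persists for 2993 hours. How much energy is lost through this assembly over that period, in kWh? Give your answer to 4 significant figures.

0.02153/0.5309 = 0.040554
0.01734/0.02996 = 0.57877
R_total = 0.040554 + 2.536 + 0.57877 = 3.1553 m²·K/W
Q = 221.7 × (17.39 − (-24.47)) / 3.1553 = 2941.2 W
E = 2941.2 W × 2993 h / 1000 = 8802.9 kWh

8803 kWh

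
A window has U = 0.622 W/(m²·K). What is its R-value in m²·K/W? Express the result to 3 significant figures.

R = 1/U = 1/0.622 = 1.608

1.61 m²·K/W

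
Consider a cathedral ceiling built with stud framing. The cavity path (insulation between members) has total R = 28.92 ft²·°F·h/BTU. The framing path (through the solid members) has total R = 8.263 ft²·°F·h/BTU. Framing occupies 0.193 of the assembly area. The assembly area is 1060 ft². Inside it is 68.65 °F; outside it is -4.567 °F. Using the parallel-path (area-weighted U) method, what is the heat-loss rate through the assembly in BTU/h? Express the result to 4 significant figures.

3978 BTU/h

U_eff = 0.807/28.92 + 0.193/8.263 = 0.027905 + 0.023357 = 0.051262
R_eff = 1/U_eff = 19.508 ft²·°F·h/BTU
Q = 1060 × (68.65 − (-4.567)) / 19.508 = 3978.4 BTU/h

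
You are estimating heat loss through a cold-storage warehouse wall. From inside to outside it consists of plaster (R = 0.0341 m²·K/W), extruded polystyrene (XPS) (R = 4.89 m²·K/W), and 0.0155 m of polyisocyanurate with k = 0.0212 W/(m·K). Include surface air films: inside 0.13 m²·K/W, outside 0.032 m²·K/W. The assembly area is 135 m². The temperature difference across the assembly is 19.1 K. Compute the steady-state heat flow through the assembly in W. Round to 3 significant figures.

443 W

0.0155/0.0212 = 0.7311
R_total = 0.13 + 0.0341 + 4.89 + 0.7311 + 0.032 = 5.817 m²·K/W
Q = A·ΔT/R = 135 × 19.1 / 5.817 = 443.3 W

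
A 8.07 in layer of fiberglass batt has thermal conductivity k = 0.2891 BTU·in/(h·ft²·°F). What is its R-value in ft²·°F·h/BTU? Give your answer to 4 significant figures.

R = L/k = 8.07/0.2891 = 27.914 ft²·°F·h/BTU

27.91 ft²·°F·h/BTU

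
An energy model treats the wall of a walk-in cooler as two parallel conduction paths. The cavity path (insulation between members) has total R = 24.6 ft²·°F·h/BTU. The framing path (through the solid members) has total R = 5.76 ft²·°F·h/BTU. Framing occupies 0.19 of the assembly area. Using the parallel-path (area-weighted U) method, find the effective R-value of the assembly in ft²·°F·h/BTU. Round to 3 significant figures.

15.2 ft²·°F·h/BTU

U_eff = 0.81/24.6 + 0.19/5.76 = 0.03293 + 0.03299 = 0.06591
R_eff = 1/U_eff = 15.17 ft²·°F·h/BTU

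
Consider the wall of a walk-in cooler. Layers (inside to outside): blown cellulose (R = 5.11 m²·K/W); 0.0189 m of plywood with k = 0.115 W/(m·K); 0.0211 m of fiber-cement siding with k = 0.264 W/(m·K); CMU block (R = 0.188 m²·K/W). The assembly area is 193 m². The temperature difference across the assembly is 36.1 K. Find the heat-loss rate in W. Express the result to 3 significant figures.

0.0189/0.115 = 0.1643
0.0211/0.264 = 0.07992
R_total = 5.11 + 0.1643 + 0.07992 + 0.188 = 5.542 m²·K/W
Q = A·ΔT/R = 193 × 36.1 / 5.542 = 1257 W

1260 W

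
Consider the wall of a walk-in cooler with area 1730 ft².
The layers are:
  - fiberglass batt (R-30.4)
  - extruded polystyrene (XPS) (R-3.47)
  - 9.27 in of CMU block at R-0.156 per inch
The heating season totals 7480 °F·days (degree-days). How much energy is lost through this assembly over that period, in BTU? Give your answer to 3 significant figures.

8790000 BTU

9.27 × 0.156 = 1.446
R_total = 30.4 + 3.47 + 1.446 = 35.32 ft²·°F·h/BTU
E = A × HDD × 24 / R = 1730 × 7480 × 24 / 35.32 = 8794000 BTU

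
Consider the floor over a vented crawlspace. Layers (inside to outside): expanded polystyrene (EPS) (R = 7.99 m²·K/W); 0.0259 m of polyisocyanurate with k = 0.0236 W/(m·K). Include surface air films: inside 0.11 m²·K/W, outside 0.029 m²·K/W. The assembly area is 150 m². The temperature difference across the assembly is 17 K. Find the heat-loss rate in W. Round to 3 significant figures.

0.0259/0.0236 = 1.097
R_total = 0.11 + 7.99 + 1.097 + 0.029 = 9.226 m²·K/W
Q = A·ΔT/R = 150 × 17 / 9.226 = 276.4 W

276 W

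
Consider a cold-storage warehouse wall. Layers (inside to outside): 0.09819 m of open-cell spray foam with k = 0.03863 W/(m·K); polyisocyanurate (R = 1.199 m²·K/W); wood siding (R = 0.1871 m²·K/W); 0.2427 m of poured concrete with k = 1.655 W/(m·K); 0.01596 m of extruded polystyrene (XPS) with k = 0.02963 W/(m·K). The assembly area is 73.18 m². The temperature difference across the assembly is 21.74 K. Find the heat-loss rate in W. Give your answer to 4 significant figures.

344.9 W

0.09819/0.03863 = 2.5418
0.2427/1.655 = 0.14665
0.01596/0.02963 = 0.53864
R_total = 2.5418 + 1.199 + 0.1871 + 0.14665 + 0.53864 = 4.6132 m²·K/W
Q = A·ΔT/R = 73.18 × 21.74 / 4.6132 = 344.87 W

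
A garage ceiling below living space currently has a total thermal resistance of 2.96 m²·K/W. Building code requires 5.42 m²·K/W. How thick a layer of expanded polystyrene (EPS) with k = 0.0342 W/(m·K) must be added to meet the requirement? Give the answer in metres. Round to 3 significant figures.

ΔR = 5.42 − 2.96 = 2.46 m²·K/W
L = ΔR × k = 2.46 × 0.0342 = 0.08413 m

0.0841 m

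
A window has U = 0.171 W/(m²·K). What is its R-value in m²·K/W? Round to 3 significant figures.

R = 1/U = 1/0.171 = 5.848

5.85 m²·K/W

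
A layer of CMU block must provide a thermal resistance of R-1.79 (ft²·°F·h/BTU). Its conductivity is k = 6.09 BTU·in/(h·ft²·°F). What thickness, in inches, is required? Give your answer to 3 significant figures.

10.9 in

L = R × k = 1.79 × 6.09 = 10.9 in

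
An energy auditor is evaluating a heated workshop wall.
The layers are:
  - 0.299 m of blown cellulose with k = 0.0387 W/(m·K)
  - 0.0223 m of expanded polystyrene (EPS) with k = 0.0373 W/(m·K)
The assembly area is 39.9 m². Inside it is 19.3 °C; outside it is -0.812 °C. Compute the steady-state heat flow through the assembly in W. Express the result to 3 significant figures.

0.299/0.0387 = 7.726
0.0223/0.0373 = 0.5979
R_total = 7.726 + 0.5979 = 8.324 m²·K/W
Q = A·ΔT/R = 39.9 × (19.3 − (-0.812)) / 8.324 = 96.4 W

96.4 W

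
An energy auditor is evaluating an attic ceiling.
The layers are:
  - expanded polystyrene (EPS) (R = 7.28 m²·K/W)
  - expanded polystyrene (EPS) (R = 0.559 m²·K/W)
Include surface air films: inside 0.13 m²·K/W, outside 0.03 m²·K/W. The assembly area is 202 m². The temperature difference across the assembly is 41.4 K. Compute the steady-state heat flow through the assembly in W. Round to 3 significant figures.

1050 W

R_total = 0.13 + 7.28 + 0.559 + 0.03 = 7.999 m²·K/W
Q = A·ΔT/R = 202 × 41.4 / 7.999 = 1045 W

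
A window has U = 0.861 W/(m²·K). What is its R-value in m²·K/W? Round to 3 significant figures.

1.16 m²·K/W

R = 1/U = 1/0.861 = 1.161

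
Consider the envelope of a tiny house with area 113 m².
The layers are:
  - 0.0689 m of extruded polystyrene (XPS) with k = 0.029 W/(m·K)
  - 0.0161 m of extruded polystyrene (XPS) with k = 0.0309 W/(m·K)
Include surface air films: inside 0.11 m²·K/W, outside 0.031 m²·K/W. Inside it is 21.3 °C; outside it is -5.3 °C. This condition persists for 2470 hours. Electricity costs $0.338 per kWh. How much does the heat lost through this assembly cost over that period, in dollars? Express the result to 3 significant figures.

826 dollars

0.0689/0.029 = 2.376
0.0161/0.0309 = 0.521
R_total = 0.11 + 2.376 + 0.521 + 0.031 = 3.038 m²·K/W
Q = 113 × (21.3 − (-5.3)) / 3.038 = 989.4 W
E = 989.4 W × 2470 h / 1000 = 2444 kWh
Cost = 2444 × 0.338 = $826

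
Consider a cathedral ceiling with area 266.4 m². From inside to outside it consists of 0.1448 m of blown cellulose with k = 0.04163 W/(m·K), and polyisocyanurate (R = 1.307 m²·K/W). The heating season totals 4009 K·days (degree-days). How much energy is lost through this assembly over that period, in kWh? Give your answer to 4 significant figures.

0.1448/0.04163 = 3.4783
R_total = 3.4783 + 1.307 = 4.7853 m²·K/W
E = A × HDD × 24 / R / 1000 = 266.4 × 4009 × 24 / 4.7853 / 1000 = 5356.4 kWh

5356 kWh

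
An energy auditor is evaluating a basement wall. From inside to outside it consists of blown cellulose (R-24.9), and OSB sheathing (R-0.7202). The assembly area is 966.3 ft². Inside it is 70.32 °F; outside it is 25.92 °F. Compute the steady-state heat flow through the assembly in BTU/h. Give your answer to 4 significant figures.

R_total = 24.9 + 0.7202 = 25.62 ft²·°F·h/BTU
Q = A·ΔT/R = 966.3 × (70.32 − 25.92) / 25.62 = 1674.6 BTU/h

1675 BTU/h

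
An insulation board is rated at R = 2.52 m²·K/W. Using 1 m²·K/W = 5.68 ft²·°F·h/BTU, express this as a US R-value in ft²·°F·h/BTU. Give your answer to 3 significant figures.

R_US = 2.52 × 5.68 = 14.31

14.3 ft²·°F·h/BTU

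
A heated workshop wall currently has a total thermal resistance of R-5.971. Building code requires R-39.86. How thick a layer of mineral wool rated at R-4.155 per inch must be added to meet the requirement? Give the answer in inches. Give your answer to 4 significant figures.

8.156 in

ΔR = 39.86 − 5.971 = 33.889 ft²·°F·h/BTU
L = ΔR / (R/in) = 33.889/4.155 = 8.1562 in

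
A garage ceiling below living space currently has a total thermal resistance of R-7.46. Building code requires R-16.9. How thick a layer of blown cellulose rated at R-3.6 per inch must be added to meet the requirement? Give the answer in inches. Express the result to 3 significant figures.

ΔR = 16.9 − 7.46 = 9.44 ft²·°F·h/BTU
L = ΔR / (R/in) = 9.44/3.6 = 2.622 in

2.62 in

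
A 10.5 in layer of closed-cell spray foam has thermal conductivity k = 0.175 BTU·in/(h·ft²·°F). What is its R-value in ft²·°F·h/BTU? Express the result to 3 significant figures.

60.0 ft²·°F·h/BTU

R = L/k = 10.5/0.175 = 60 ft²·°F·h/BTU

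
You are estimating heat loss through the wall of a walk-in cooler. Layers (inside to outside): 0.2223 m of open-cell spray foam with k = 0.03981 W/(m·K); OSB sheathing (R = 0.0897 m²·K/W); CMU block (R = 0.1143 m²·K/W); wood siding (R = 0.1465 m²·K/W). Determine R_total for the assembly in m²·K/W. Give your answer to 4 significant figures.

5.935 m²·K/W

0.2223/0.03981 = 5.584
R_total = 5.584 + 0.0897 + 0.1143 + 0.1465 = 5.9345 m²·K/W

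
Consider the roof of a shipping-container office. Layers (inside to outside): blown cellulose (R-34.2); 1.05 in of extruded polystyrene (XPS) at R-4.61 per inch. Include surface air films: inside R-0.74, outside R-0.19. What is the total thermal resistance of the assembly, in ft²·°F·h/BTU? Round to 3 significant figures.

40.0 ft²·°F·h/BTU

1.05 × 4.61 = 4.841
R_total = 0.74 + 34.2 + 4.841 + 0.19 = 39.97 ft²·°F·h/BTU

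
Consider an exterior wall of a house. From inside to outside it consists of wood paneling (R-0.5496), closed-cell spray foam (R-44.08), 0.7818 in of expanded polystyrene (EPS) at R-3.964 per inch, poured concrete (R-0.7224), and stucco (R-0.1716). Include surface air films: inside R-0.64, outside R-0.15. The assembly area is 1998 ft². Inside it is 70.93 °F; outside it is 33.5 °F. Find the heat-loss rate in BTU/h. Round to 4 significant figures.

0.7818 × 3.964 = 3.0991
R_total = 0.64 + 0.5496 + 44.08 + 3.0991 + 0.7224 + 0.1716 + 0.15 = 49.413 ft²·°F·h/BTU
Q = A·ΔT/R = 1998 × (70.93 − 33.5) / 49.413 = 1513.5 BTU/h

1513 BTU/h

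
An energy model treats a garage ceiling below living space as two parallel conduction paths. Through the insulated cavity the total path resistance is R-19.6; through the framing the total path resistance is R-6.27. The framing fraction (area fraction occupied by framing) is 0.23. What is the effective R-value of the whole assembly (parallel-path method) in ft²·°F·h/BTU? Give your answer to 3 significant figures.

13.2 ft²·°F·h/BTU

U_eff = 0.77/19.6 + 0.23/6.27 = 0.03929 + 0.03668 = 0.07597
R_eff = 1/U_eff = 13.16 ft²·°F·h/BTU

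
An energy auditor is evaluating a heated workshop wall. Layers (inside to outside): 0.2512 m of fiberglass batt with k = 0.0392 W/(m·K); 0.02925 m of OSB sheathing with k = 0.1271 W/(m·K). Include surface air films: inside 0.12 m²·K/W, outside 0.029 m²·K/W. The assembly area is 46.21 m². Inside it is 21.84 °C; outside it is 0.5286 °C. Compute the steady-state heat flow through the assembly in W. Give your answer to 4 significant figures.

0.2512/0.0392 = 6.4082
0.02925/0.1271 = 0.23013
R_total = 0.12 + 6.4082 + 0.23013 + 0.029 = 6.7873 m²·K/W
Q = A·ΔT/R = 46.21 × (21.84 − 0.5286) / 6.7873 = 145.09 W

145.1 W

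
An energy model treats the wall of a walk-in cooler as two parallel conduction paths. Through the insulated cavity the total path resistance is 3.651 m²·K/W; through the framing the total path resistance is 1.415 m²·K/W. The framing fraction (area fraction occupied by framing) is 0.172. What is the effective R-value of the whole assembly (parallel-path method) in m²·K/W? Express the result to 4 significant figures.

2.871 m²·K/W

U_eff = 0.828/3.651 + 0.172/1.415 = 0.22679 + 0.12155 = 0.34834
R_eff = 1/U_eff = 2.8707 m²·K/W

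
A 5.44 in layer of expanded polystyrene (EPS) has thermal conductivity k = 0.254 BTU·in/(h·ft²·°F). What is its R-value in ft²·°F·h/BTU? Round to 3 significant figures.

21.4 ft²·°F·h/BTU

R = L/k = 5.44/0.254 = 21.42 ft²·°F·h/BTU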